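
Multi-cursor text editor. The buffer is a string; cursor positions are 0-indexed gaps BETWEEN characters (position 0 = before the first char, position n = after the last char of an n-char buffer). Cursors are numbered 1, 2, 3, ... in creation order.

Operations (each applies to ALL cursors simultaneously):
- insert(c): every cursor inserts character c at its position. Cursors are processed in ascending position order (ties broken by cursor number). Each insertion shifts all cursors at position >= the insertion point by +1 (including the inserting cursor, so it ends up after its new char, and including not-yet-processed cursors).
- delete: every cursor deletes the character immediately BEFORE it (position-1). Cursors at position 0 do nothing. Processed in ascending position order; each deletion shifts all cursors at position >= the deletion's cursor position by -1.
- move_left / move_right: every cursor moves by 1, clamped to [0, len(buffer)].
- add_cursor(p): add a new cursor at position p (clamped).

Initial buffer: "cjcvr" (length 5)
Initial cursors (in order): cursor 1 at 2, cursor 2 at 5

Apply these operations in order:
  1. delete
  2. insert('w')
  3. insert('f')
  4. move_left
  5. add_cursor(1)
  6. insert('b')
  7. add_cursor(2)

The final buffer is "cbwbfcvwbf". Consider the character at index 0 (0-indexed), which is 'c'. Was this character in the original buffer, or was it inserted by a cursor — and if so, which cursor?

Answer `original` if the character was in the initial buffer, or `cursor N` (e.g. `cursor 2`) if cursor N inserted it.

After op 1 (delete): buffer="ccv" (len 3), cursors c1@1 c2@3, authorship ...
After op 2 (insert('w')): buffer="cwcvw" (len 5), cursors c1@2 c2@5, authorship .1..2
After op 3 (insert('f')): buffer="cwfcvwf" (len 7), cursors c1@3 c2@7, authorship .11..22
After op 4 (move_left): buffer="cwfcvwf" (len 7), cursors c1@2 c2@6, authorship .11..22
After op 5 (add_cursor(1)): buffer="cwfcvwf" (len 7), cursors c3@1 c1@2 c2@6, authorship .11..22
After op 6 (insert('b')): buffer="cbwbfcvwbf" (len 10), cursors c3@2 c1@4 c2@9, authorship .3111..222
After op 7 (add_cursor(2)): buffer="cbwbfcvwbf" (len 10), cursors c3@2 c4@2 c1@4 c2@9, authorship .3111..222
Authorship (.=original, N=cursor N): . 3 1 1 1 . . 2 2 2
Index 0: author = original

Answer: original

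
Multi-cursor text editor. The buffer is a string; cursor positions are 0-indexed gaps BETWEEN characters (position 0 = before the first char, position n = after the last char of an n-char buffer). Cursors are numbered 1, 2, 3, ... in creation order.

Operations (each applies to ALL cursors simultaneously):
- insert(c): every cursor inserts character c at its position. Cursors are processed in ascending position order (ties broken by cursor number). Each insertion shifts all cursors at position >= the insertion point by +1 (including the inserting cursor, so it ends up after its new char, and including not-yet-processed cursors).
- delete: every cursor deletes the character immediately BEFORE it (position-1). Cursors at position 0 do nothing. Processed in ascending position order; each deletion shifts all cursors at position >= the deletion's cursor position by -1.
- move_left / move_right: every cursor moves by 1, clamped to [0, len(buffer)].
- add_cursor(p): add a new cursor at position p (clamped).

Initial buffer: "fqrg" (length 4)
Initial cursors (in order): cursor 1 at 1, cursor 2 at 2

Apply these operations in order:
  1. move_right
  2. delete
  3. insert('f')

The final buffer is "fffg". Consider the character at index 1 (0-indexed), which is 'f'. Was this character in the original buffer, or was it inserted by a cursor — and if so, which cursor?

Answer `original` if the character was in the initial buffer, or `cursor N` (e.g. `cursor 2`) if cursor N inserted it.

Answer: cursor 1

Derivation:
After op 1 (move_right): buffer="fqrg" (len 4), cursors c1@2 c2@3, authorship ....
After op 2 (delete): buffer="fg" (len 2), cursors c1@1 c2@1, authorship ..
After op 3 (insert('f')): buffer="fffg" (len 4), cursors c1@3 c2@3, authorship .12.
Authorship (.=original, N=cursor N): . 1 2 .
Index 1: author = 1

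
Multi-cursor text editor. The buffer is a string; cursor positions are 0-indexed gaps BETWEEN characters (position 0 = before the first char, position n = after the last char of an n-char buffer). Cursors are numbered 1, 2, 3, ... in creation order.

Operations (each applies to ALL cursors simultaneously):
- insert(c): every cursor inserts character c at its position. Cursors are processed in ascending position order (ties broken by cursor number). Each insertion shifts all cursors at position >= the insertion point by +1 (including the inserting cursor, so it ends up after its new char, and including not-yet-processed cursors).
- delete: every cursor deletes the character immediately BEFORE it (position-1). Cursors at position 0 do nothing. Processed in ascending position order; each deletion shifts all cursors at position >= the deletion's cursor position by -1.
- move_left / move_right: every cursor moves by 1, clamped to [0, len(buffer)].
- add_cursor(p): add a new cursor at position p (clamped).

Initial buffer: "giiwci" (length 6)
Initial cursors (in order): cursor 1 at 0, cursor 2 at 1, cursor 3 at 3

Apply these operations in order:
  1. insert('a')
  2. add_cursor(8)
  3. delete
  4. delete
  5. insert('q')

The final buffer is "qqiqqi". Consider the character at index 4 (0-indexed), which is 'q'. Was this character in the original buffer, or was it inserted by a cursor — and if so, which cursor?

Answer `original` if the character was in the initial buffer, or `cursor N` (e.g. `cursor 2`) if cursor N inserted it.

Answer: cursor 4

Derivation:
After op 1 (insert('a')): buffer="agaiiawci" (len 9), cursors c1@1 c2@3 c3@6, authorship 1.2..3...
After op 2 (add_cursor(8)): buffer="agaiiawci" (len 9), cursors c1@1 c2@3 c3@6 c4@8, authorship 1.2..3...
After op 3 (delete): buffer="giiwi" (len 5), cursors c1@0 c2@1 c3@3 c4@4, authorship .....
After op 4 (delete): buffer="ii" (len 2), cursors c1@0 c2@0 c3@1 c4@1, authorship ..
After op 5 (insert('q')): buffer="qqiqqi" (len 6), cursors c1@2 c2@2 c3@5 c4@5, authorship 12.34.
Authorship (.=original, N=cursor N): 1 2 . 3 4 .
Index 4: author = 4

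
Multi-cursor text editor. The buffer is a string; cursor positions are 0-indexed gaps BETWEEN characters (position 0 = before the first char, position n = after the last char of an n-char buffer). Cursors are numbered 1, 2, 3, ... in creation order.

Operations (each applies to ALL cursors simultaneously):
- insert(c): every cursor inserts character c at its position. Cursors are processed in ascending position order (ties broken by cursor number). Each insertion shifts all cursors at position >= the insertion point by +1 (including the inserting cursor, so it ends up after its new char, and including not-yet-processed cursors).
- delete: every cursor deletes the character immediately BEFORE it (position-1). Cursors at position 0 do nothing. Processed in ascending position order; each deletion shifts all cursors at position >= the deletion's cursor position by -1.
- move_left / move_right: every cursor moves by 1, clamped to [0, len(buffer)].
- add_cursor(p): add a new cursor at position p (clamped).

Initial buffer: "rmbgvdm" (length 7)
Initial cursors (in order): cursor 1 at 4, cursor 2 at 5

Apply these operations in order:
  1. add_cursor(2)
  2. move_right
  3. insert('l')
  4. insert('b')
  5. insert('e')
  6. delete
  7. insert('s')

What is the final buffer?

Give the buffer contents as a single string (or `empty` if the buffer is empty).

Answer: rmblbsgvlbsdlbsm

Derivation:
After op 1 (add_cursor(2)): buffer="rmbgvdm" (len 7), cursors c3@2 c1@4 c2@5, authorship .......
After op 2 (move_right): buffer="rmbgvdm" (len 7), cursors c3@3 c1@5 c2@6, authorship .......
After op 3 (insert('l')): buffer="rmblgvldlm" (len 10), cursors c3@4 c1@7 c2@9, authorship ...3..1.2.
After op 4 (insert('b')): buffer="rmblbgvlbdlbm" (len 13), cursors c3@5 c1@9 c2@12, authorship ...33..11.22.
After op 5 (insert('e')): buffer="rmblbegvlbedlbem" (len 16), cursors c3@6 c1@11 c2@15, authorship ...333..111.222.
After op 6 (delete): buffer="rmblbgvlbdlbm" (len 13), cursors c3@5 c1@9 c2@12, authorship ...33..11.22.
After op 7 (insert('s')): buffer="rmblbsgvlbsdlbsm" (len 16), cursors c3@6 c1@11 c2@15, authorship ...333..111.222.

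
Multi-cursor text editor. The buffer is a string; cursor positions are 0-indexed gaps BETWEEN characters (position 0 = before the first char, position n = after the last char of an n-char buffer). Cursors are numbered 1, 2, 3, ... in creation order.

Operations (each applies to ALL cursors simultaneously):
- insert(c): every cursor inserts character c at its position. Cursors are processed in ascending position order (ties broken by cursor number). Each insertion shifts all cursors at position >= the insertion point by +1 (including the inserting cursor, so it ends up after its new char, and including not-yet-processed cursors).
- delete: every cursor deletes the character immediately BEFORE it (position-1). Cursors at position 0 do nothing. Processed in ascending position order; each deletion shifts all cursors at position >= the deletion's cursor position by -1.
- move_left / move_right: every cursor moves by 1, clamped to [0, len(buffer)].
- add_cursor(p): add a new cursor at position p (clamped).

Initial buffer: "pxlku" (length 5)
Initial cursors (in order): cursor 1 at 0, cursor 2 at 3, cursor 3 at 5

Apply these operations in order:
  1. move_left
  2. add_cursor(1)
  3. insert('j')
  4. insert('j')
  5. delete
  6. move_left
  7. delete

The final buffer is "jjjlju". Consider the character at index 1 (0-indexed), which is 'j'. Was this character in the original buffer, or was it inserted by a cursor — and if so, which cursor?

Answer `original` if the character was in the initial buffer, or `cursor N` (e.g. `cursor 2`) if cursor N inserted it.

After op 1 (move_left): buffer="pxlku" (len 5), cursors c1@0 c2@2 c3@4, authorship .....
After op 2 (add_cursor(1)): buffer="pxlku" (len 5), cursors c1@0 c4@1 c2@2 c3@4, authorship .....
After op 3 (insert('j')): buffer="jpjxjlkju" (len 9), cursors c1@1 c4@3 c2@5 c3@8, authorship 1.4.2..3.
After op 4 (insert('j')): buffer="jjpjjxjjlkjju" (len 13), cursors c1@2 c4@5 c2@8 c3@12, authorship 11.44.22..33.
After op 5 (delete): buffer="jpjxjlkju" (len 9), cursors c1@1 c4@3 c2@5 c3@8, authorship 1.4.2..3.
After op 6 (move_left): buffer="jpjxjlkju" (len 9), cursors c1@0 c4@2 c2@4 c3@7, authorship 1.4.2..3.
After op 7 (delete): buffer="jjjlju" (len 6), cursors c1@0 c4@1 c2@2 c3@4, authorship 142.3.
Authorship (.=original, N=cursor N): 1 4 2 . 3 .
Index 1: author = 4

Answer: cursor 4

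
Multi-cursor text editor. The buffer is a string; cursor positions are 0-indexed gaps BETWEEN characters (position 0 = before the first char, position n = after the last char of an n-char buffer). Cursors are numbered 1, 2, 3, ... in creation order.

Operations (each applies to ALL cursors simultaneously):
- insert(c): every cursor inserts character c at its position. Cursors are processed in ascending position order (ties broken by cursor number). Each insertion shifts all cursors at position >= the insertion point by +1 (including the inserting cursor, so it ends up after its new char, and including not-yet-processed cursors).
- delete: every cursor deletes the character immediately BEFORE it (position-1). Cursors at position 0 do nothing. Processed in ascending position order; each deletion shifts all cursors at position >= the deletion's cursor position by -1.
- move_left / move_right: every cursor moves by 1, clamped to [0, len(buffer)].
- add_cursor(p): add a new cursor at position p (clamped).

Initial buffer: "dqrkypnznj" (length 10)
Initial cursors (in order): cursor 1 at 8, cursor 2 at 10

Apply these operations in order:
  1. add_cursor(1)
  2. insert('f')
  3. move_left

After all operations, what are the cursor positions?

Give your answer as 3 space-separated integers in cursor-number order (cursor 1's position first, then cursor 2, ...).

Answer: 9 12 1

Derivation:
After op 1 (add_cursor(1)): buffer="dqrkypnznj" (len 10), cursors c3@1 c1@8 c2@10, authorship ..........
After op 2 (insert('f')): buffer="dfqrkypnzfnjf" (len 13), cursors c3@2 c1@10 c2@13, authorship .3.......1..2
After op 3 (move_left): buffer="dfqrkypnzfnjf" (len 13), cursors c3@1 c1@9 c2@12, authorship .3.......1..2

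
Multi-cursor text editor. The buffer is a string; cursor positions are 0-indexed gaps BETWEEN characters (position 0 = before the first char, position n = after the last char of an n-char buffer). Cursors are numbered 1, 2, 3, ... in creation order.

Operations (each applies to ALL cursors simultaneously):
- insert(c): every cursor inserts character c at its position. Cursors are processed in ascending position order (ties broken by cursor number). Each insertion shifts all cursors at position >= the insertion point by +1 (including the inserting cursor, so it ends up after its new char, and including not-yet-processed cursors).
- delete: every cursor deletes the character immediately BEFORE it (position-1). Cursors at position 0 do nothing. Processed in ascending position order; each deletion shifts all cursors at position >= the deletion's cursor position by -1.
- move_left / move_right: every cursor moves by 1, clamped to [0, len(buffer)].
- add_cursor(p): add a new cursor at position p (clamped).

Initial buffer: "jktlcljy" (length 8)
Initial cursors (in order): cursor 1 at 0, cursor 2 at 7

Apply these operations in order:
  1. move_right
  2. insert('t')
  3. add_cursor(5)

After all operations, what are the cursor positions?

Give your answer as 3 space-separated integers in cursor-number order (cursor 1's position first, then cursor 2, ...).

Answer: 2 10 5

Derivation:
After op 1 (move_right): buffer="jktlcljy" (len 8), cursors c1@1 c2@8, authorship ........
After op 2 (insert('t')): buffer="jtktlcljyt" (len 10), cursors c1@2 c2@10, authorship .1.......2
After op 3 (add_cursor(5)): buffer="jtktlcljyt" (len 10), cursors c1@2 c3@5 c2@10, authorship .1.......2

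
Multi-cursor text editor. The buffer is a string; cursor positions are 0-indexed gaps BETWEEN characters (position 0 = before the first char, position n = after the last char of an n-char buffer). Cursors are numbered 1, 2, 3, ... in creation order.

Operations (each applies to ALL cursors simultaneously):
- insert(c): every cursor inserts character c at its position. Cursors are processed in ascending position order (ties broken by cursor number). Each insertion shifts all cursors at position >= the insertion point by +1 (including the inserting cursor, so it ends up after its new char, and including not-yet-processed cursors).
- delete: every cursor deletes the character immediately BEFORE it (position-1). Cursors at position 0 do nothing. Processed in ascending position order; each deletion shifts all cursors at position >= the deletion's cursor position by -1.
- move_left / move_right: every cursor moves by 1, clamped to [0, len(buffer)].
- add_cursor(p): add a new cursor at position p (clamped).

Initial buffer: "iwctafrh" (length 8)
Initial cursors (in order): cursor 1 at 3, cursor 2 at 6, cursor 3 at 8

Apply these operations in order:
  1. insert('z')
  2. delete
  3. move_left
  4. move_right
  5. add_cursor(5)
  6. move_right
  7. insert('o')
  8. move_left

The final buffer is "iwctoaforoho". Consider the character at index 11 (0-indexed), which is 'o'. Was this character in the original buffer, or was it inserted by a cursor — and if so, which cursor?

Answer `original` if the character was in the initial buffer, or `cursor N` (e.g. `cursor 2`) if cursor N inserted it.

After op 1 (insert('z')): buffer="iwcztafzrhz" (len 11), cursors c1@4 c2@8 c3@11, authorship ...1...2..3
After op 2 (delete): buffer="iwctafrh" (len 8), cursors c1@3 c2@6 c3@8, authorship ........
After op 3 (move_left): buffer="iwctafrh" (len 8), cursors c1@2 c2@5 c3@7, authorship ........
After op 4 (move_right): buffer="iwctafrh" (len 8), cursors c1@3 c2@6 c3@8, authorship ........
After op 5 (add_cursor(5)): buffer="iwctafrh" (len 8), cursors c1@3 c4@5 c2@6 c3@8, authorship ........
After op 6 (move_right): buffer="iwctafrh" (len 8), cursors c1@4 c4@6 c2@7 c3@8, authorship ........
After op 7 (insert('o')): buffer="iwctoaforoho" (len 12), cursors c1@5 c4@8 c2@10 c3@12, authorship ....1..4.2.3
After op 8 (move_left): buffer="iwctoaforoho" (len 12), cursors c1@4 c4@7 c2@9 c3@11, authorship ....1..4.2.3
Authorship (.=original, N=cursor N): . . . . 1 . . 4 . 2 . 3
Index 11: author = 3

Answer: cursor 3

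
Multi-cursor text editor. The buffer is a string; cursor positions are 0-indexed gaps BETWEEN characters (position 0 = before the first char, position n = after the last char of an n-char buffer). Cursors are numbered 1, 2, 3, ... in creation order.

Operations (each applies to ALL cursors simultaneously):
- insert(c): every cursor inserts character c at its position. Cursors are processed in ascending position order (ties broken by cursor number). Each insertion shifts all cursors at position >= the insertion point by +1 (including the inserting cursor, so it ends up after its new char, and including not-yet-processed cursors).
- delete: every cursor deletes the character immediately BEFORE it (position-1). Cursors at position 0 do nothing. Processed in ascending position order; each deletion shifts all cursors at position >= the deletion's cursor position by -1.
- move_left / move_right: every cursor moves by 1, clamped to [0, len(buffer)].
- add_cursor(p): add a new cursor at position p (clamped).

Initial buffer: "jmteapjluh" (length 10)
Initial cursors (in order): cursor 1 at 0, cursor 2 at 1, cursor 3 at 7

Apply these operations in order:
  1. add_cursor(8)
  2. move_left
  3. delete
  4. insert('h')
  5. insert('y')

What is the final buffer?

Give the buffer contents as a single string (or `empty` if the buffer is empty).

After op 1 (add_cursor(8)): buffer="jmteapjluh" (len 10), cursors c1@0 c2@1 c3@7 c4@8, authorship ..........
After op 2 (move_left): buffer="jmteapjluh" (len 10), cursors c1@0 c2@0 c3@6 c4@7, authorship ..........
After op 3 (delete): buffer="jmtealuh" (len 8), cursors c1@0 c2@0 c3@5 c4@5, authorship ........
After op 4 (insert('h')): buffer="hhjmteahhluh" (len 12), cursors c1@2 c2@2 c3@9 c4@9, authorship 12.....34...
After op 5 (insert('y')): buffer="hhyyjmteahhyyluh" (len 16), cursors c1@4 c2@4 c3@13 c4@13, authorship 1212.....3434...

Answer: hhyyjmteahhyyluh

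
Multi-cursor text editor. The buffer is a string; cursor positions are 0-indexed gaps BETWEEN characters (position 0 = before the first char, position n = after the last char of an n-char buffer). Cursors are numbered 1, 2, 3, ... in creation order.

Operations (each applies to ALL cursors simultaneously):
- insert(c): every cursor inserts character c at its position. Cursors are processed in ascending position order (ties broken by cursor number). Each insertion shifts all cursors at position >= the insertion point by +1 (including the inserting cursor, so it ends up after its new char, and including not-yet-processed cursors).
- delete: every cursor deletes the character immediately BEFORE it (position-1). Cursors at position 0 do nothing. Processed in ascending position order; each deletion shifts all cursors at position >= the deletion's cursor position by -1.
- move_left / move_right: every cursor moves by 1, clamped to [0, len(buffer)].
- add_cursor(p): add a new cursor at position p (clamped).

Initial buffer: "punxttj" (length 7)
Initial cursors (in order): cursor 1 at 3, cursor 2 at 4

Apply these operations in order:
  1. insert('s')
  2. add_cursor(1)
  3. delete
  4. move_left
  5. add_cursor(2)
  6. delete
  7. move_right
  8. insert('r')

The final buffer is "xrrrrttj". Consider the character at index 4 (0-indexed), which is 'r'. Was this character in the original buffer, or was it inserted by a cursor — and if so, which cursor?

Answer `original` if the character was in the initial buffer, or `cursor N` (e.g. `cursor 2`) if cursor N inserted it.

Answer: cursor 4

Derivation:
After op 1 (insert('s')): buffer="punsxsttj" (len 9), cursors c1@4 c2@6, authorship ...1.2...
After op 2 (add_cursor(1)): buffer="punsxsttj" (len 9), cursors c3@1 c1@4 c2@6, authorship ...1.2...
After op 3 (delete): buffer="unxttj" (len 6), cursors c3@0 c1@2 c2@3, authorship ......
After op 4 (move_left): buffer="unxttj" (len 6), cursors c3@0 c1@1 c2@2, authorship ......
After op 5 (add_cursor(2)): buffer="unxttj" (len 6), cursors c3@0 c1@1 c2@2 c4@2, authorship ......
After op 6 (delete): buffer="xttj" (len 4), cursors c1@0 c2@0 c3@0 c4@0, authorship ....
After op 7 (move_right): buffer="xttj" (len 4), cursors c1@1 c2@1 c3@1 c4@1, authorship ....
After op 8 (insert('r')): buffer="xrrrrttj" (len 8), cursors c1@5 c2@5 c3@5 c4@5, authorship .1234...
Authorship (.=original, N=cursor N): . 1 2 3 4 . . .
Index 4: author = 4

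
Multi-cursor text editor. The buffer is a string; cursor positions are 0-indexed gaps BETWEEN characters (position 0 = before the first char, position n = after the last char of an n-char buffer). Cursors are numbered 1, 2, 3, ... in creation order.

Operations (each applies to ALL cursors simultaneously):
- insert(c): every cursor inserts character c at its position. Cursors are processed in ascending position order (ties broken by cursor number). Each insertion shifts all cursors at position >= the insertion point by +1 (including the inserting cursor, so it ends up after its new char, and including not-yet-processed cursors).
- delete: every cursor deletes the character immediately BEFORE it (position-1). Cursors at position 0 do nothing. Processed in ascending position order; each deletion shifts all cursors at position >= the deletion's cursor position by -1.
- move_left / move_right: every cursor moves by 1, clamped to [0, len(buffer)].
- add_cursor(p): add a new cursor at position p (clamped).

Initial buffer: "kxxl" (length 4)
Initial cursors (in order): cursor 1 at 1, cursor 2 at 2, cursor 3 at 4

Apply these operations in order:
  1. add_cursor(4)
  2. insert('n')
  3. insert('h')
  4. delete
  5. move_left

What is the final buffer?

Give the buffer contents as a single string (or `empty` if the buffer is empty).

After op 1 (add_cursor(4)): buffer="kxxl" (len 4), cursors c1@1 c2@2 c3@4 c4@4, authorship ....
After op 2 (insert('n')): buffer="knxnxlnn" (len 8), cursors c1@2 c2@4 c3@8 c4@8, authorship .1.2..34
After op 3 (insert('h')): buffer="knhxnhxlnnhh" (len 12), cursors c1@3 c2@6 c3@12 c4@12, authorship .11.22..3434
After op 4 (delete): buffer="knxnxlnn" (len 8), cursors c1@2 c2@4 c3@8 c4@8, authorship .1.2..34
After op 5 (move_left): buffer="knxnxlnn" (len 8), cursors c1@1 c2@3 c3@7 c4@7, authorship .1.2..34

Answer: knxnxlnn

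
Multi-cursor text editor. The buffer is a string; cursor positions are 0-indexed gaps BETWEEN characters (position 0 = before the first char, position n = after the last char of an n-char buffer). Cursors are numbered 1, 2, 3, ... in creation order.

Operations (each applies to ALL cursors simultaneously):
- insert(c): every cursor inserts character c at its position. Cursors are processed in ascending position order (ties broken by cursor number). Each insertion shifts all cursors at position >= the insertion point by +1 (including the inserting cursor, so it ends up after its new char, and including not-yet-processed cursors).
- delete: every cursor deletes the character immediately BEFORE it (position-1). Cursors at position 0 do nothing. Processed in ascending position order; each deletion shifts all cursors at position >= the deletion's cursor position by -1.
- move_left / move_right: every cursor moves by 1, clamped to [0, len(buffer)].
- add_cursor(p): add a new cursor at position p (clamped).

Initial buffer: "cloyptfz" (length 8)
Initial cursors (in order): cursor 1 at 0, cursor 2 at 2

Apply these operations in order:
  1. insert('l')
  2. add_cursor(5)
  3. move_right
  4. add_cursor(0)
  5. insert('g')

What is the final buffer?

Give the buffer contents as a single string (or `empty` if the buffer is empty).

Answer: glcgllogygptfz

Derivation:
After op 1 (insert('l')): buffer="lclloyptfz" (len 10), cursors c1@1 c2@4, authorship 1..2......
After op 2 (add_cursor(5)): buffer="lclloyptfz" (len 10), cursors c1@1 c2@4 c3@5, authorship 1..2......
After op 3 (move_right): buffer="lclloyptfz" (len 10), cursors c1@2 c2@5 c3@6, authorship 1..2......
After op 4 (add_cursor(0)): buffer="lclloyptfz" (len 10), cursors c4@0 c1@2 c2@5 c3@6, authorship 1..2......
After op 5 (insert('g')): buffer="glcgllogygptfz" (len 14), cursors c4@1 c1@4 c2@8 c3@10, authorship 41.1.2.2.3....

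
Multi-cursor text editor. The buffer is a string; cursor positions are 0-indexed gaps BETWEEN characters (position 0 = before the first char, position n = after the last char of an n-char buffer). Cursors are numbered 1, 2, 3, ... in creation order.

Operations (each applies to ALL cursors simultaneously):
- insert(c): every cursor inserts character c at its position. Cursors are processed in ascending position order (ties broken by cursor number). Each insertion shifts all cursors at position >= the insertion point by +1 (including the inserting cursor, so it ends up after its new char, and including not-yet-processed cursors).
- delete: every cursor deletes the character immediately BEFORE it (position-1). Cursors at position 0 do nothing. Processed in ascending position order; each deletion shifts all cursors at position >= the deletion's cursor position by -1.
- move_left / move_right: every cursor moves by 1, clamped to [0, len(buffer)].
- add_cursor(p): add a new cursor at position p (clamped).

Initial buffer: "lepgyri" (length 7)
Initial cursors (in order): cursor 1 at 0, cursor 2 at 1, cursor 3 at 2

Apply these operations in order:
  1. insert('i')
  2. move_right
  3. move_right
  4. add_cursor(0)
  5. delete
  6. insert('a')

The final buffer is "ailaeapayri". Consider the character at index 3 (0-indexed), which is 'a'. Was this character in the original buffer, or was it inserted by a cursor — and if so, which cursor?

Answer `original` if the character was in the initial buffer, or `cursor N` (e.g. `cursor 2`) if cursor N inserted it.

Answer: cursor 1

Derivation:
After op 1 (insert('i')): buffer="ilieipgyri" (len 10), cursors c1@1 c2@3 c3@5, authorship 1.2.3.....
After op 2 (move_right): buffer="ilieipgyri" (len 10), cursors c1@2 c2@4 c3@6, authorship 1.2.3.....
After op 3 (move_right): buffer="ilieipgyri" (len 10), cursors c1@3 c2@5 c3@7, authorship 1.2.3.....
After op 4 (add_cursor(0)): buffer="ilieipgyri" (len 10), cursors c4@0 c1@3 c2@5 c3@7, authorship 1.2.3.....
After op 5 (delete): buffer="ilepyri" (len 7), cursors c4@0 c1@2 c2@3 c3@4, authorship 1......
After op 6 (insert('a')): buffer="ailaeapayri" (len 11), cursors c4@1 c1@4 c2@6 c3@8, authorship 41.1.2.3...
Authorship (.=original, N=cursor N): 4 1 . 1 . 2 . 3 . . .
Index 3: author = 1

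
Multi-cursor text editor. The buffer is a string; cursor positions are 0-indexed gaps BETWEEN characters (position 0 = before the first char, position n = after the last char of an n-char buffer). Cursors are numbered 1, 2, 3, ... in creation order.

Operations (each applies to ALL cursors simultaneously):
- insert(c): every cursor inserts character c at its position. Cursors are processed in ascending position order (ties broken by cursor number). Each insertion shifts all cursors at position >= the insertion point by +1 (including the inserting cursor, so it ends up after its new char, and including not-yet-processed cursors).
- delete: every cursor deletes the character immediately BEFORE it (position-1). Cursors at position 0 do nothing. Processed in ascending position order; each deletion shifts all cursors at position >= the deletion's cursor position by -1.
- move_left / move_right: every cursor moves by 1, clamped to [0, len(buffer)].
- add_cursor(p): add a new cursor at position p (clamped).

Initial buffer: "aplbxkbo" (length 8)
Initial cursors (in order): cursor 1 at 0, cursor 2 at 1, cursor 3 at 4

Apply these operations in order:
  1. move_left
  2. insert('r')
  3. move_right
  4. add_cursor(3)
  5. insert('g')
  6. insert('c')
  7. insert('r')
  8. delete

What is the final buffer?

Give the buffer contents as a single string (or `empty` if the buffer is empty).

Answer: rragggcccplrbgcxkbo

Derivation:
After op 1 (move_left): buffer="aplbxkbo" (len 8), cursors c1@0 c2@0 c3@3, authorship ........
After op 2 (insert('r')): buffer="rraplrbxkbo" (len 11), cursors c1@2 c2@2 c3@6, authorship 12...3.....
After op 3 (move_right): buffer="rraplrbxkbo" (len 11), cursors c1@3 c2@3 c3@7, authorship 12...3.....
After op 4 (add_cursor(3)): buffer="rraplrbxkbo" (len 11), cursors c1@3 c2@3 c4@3 c3@7, authorship 12...3.....
After op 5 (insert('g')): buffer="rragggplrbgxkbo" (len 15), cursors c1@6 c2@6 c4@6 c3@11, authorship 12.124..3.3....
After op 6 (insert('c')): buffer="rragggcccplrbgcxkbo" (len 19), cursors c1@9 c2@9 c4@9 c3@15, authorship 12.124124..3.33....
After op 7 (insert('r')): buffer="rragggcccrrrplrbgcrxkbo" (len 23), cursors c1@12 c2@12 c4@12 c3@19, authorship 12.124124124..3.333....
After op 8 (delete): buffer="rragggcccplrbgcxkbo" (len 19), cursors c1@9 c2@9 c4@9 c3@15, authorship 12.124124..3.33....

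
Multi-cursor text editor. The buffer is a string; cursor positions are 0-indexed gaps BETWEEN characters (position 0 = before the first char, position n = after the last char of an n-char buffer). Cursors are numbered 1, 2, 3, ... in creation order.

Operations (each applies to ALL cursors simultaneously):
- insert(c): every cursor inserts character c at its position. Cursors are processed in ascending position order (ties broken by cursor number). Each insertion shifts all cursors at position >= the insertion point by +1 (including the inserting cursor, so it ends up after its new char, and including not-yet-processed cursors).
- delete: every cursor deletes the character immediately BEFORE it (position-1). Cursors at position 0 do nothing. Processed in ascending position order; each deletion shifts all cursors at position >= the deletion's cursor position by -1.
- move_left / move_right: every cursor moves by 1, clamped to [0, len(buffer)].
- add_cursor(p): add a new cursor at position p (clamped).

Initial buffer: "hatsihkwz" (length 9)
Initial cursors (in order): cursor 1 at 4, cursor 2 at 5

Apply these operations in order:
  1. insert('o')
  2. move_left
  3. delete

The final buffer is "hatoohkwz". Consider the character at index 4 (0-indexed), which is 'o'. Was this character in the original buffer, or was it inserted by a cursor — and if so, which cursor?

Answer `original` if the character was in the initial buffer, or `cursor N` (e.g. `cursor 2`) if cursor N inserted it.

After op 1 (insert('o')): buffer="hatsoiohkwz" (len 11), cursors c1@5 c2@7, authorship ....1.2....
After op 2 (move_left): buffer="hatsoiohkwz" (len 11), cursors c1@4 c2@6, authorship ....1.2....
After op 3 (delete): buffer="hatoohkwz" (len 9), cursors c1@3 c2@4, authorship ...12....
Authorship (.=original, N=cursor N): . . . 1 2 . . . .
Index 4: author = 2

Answer: cursor 2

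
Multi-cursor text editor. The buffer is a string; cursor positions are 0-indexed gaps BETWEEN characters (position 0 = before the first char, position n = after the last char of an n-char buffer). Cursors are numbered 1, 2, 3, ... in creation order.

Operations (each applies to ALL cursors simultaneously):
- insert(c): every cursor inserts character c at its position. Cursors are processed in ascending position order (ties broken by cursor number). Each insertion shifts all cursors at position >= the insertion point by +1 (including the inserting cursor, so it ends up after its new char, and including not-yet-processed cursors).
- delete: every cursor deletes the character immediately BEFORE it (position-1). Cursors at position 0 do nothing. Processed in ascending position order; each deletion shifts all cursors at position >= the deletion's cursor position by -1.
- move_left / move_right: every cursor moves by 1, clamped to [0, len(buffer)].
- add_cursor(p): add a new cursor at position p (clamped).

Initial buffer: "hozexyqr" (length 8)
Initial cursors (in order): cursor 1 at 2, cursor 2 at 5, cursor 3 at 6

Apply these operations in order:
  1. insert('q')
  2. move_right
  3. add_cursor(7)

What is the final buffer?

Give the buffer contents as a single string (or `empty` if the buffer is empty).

After op 1 (insert('q')): buffer="hoqzexqyqqr" (len 11), cursors c1@3 c2@7 c3@9, authorship ..1...2.3..
After op 2 (move_right): buffer="hoqzexqyqqr" (len 11), cursors c1@4 c2@8 c3@10, authorship ..1...2.3..
After op 3 (add_cursor(7)): buffer="hoqzexqyqqr" (len 11), cursors c1@4 c4@7 c2@8 c3@10, authorship ..1...2.3..

Answer: hoqzexqyqqr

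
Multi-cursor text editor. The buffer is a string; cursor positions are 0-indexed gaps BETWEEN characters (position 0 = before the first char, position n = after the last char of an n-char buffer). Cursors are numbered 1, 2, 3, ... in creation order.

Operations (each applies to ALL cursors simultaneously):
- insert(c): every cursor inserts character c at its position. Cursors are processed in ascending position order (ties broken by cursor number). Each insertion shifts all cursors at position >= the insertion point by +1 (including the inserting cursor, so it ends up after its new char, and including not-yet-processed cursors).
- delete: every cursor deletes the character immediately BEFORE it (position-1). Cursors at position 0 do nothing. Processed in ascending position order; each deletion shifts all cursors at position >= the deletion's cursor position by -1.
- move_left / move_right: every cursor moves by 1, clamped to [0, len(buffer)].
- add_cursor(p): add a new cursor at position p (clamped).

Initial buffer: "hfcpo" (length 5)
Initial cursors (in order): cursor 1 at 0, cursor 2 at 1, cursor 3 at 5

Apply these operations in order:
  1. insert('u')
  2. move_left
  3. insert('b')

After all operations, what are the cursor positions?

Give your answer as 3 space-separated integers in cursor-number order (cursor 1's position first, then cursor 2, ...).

Answer: 1 4 10

Derivation:
After op 1 (insert('u')): buffer="uhufcpou" (len 8), cursors c1@1 c2@3 c3@8, authorship 1.2....3
After op 2 (move_left): buffer="uhufcpou" (len 8), cursors c1@0 c2@2 c3@7, authorship 1.2....3
After op 3 (insert('b')): buffer="buhbufcpobu" (len 11), cursors c1@1 c2@4 c3@10, authorship 11.22....33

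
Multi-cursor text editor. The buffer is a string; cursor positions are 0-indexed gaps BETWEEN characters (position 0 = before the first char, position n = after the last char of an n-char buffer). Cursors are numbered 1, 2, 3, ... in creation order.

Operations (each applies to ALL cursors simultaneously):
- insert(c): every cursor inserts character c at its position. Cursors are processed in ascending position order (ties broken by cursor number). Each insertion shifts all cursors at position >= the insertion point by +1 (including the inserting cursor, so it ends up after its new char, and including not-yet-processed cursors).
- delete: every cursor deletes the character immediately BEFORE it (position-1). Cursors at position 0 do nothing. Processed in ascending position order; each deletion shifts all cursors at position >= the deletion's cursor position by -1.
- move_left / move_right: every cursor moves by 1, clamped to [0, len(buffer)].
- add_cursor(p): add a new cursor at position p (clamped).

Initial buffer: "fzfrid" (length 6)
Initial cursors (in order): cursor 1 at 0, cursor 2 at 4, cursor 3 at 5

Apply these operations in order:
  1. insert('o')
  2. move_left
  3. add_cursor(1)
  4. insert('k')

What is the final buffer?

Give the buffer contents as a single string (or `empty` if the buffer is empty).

After op 1 (insert('o')): buffer="ofzfroiod" (len 9), cursors c1@1 c2@6 c3@8, authorship 1....2.3.
After op 2 (move_left): buffer="ofzfroiod" (len 9), cursors c1@0 c2@5 c3@7, authorship 1....2.3.
After op 3 (add_cursor(1)): buffer="ofzfroiod" (len 9), cursors c1@0 c4@1 c2@5 c3@7, authorship 1....2.3.
After op 4 (insert('k')): buffer="kokfzfrkoikod" (len 13), cursors c1@1 c4@3 c2@8 c3@11, authorship 114....22.33.

Answer: kokfzfrkoikod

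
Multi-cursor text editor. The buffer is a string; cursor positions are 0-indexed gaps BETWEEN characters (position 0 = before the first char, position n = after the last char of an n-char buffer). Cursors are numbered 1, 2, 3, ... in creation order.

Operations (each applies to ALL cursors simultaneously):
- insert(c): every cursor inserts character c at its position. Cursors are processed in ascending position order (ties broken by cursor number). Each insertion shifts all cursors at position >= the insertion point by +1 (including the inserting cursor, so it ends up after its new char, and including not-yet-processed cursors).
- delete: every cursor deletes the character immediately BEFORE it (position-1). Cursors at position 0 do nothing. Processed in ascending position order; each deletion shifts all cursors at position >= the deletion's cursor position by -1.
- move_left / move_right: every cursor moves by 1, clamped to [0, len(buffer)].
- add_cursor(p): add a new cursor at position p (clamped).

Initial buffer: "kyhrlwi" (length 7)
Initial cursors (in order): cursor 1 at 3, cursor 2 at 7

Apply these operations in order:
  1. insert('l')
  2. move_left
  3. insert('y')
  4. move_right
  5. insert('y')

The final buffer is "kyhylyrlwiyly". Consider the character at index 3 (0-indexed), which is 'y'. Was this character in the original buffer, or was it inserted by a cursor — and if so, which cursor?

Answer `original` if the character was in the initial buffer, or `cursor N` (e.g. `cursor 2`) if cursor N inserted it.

Answer: cursor 1

Derivation:
After op 1 (insert('l')): buffer="kyhlrlwil" (len 9), cursors c1@4 c2@9, authorship ...1....2
After op 2 (move_left): buffer="kyhlrlwil" (len 9), cursors c1@3 c2@8, authorship ...1....2
After op 3 (insert('y')): buffer="kyhylrlwiyl" (len 11), cursors c1@4 c2@10, authorship ...11....22
After op 4 (move_right): buffer="kyhylrlwiyl" (len 11), cursors c1@5 c2@11, authorship ...11....22
After op 5 (insert('y')): buffer="kyhylyrlwiyly" (len 13), cursors c1@6 c2@13, authorship ...111....222
Authorship (.=original, N=cursor N): . . . 1 1 1 . . . . 2 2 2
Index 3: author = 1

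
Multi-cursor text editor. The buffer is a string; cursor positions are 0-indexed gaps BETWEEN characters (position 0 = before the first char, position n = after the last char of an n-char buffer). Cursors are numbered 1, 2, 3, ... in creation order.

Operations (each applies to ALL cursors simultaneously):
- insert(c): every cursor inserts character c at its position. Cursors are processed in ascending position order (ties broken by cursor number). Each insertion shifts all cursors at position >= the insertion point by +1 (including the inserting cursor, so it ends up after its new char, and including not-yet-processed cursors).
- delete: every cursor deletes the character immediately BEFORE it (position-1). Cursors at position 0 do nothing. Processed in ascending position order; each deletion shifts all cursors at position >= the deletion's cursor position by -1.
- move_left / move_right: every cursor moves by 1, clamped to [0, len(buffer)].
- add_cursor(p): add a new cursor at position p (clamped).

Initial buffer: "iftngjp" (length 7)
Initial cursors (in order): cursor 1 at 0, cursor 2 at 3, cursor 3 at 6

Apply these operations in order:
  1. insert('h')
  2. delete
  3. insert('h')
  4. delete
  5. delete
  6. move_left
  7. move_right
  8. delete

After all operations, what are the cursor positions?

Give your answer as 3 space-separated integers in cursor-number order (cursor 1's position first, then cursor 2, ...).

After op 1 (insert('h')): buffer="hifthngjhp" (len 10), cursors c1@1 c2@5 c3@9, authorship 1...2...3.
After op 2 (delete): buffer="iftngjp" (len 7), cursors c1@0 c2@3 c3@6, authorship .......
After op 3 (insert('h')): buffer="hifthngjhp" (len 10), cursors c1@1 c2@5 c3@9, authorship 1...2...3.
After op 4 (delete): buffer="iftngjp" (len 7), cursors c1@0 c2@3 c3@6, authorship .......
After op 5 (delete): buffer="ifngp" (len 5), cursors c1@0 c2@2 c3@4, authorship .....
After op 6 (move_left): buffer="ifngp" (len 5), cursors c1@0 c2@1 c3@3, authorship .....
After op 7 (move_right): buffer="ifngp" (len 5), cursors c1@1 c2@2 c3@4, authorship .....
After op 8 (delete): buffer="np" (len 2), cursors c1@0 c2@0 c3@1, authorship ..

Answer: 0 0 1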